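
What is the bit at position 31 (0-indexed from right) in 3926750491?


0b11101010000011010111010100011011, position 31 = 1

1


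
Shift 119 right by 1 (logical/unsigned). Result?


0b1110111 >> 1 = 0b111011 = 59

59


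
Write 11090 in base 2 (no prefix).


11090 = 10101101010010 in binary

10101101010010


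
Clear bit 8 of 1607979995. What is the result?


1607979995 & ~(1 << 8) = 1607979739

1607979739


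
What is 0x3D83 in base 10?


3D83 hex = 15747 decimal

15747


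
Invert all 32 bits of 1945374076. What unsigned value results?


1945374076 ^ 4294967295 = 2349593219

2349593219


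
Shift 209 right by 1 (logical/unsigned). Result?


0b11010001 >> 1 = 0b1101000 = 104

104


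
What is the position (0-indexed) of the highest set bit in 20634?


0b101000010011010. Highest set bit at position 14

14


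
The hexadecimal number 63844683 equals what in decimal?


63844683 hex = 1669613187 decimal

1669613187


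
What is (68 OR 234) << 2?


Step 1: 68 | 234 = 238
Step 2: 238 << 2 = 952

952


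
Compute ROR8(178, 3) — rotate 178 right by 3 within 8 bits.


Rotate 0b10110010 right by 3 (8-bit) = 0b1010110 = 86

86


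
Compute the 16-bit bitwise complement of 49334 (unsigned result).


~0b1100000010110110 = 0b11111101001001 = 16201 (16-bit unsigned)

16201


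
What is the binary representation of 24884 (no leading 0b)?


24884 = 110000100110100 in binary

110000100110100


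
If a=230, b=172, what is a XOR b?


230 ^ 172 = 74

74


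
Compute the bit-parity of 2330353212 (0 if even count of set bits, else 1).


0b10001010111001100101111000111100 has 17 ones => parity 1

1


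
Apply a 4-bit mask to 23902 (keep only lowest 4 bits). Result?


23902 & 15 = 14

14


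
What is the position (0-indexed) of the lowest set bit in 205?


0b11001101. Lowest set bit at position 0

0


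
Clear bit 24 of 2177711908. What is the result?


2177711908 & ~(1 << 24) = 2160934692

2160934692


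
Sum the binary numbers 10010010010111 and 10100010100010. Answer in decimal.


10010010010111 + 10100010100010 = 100110100111001 = 19769

19769


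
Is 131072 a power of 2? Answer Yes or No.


0b100000000000000000. Only one bit set => Yes

Yes


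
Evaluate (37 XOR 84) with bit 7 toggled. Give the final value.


Step 1: 37 ^ 84 = 113
Step 2: 113 ^ (1 << 7) = 113 ^ 128 = 241

241


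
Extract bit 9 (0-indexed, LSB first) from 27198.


0b110101000111110, position 9 = 1

1


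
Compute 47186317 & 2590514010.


0b10110100000000000110001101 & 0b10011010011010000001101101011010 = 0b10010000000000000100001000 = 37749000

37749000


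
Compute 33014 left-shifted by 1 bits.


0b1000000011110110 << 1 = 0b10000000111101100 = 66028

66028


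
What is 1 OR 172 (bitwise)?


0b1 | 0b10101100 = 0b10101101 = 173

173


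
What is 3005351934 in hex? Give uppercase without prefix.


3005351934 = B32207FE hex

B32207FE


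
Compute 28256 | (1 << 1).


28256 | (1 << 1) = 28256 | 2 = 28258

28258


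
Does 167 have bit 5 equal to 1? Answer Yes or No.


0b10100111, bit 5 = 1. Yes

Yes


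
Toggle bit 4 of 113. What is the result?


113 ^ (1 << 4) = 113 ^ 16 = 97

97


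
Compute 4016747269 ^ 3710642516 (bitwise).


0b11101111011010101011001100000101 ^ 0b11011101001010111110100101010100 = 0b110010010000010101101001010001 = 843143761

843143761


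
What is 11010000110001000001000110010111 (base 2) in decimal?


11010000110001000001000110010111 in decimal = 3502510487

3502510487


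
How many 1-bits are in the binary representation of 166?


0b10100110 has 4 set bits

4


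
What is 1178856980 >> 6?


0b1000110010000111110111000010100 >> 6 = 0b1000110010000111110111000 = 18419640

18419640


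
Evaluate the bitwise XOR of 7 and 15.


0b111 ^ 0b1111 = 0b1000 = 8

8


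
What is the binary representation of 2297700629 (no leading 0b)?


2297700629 = 10001000111101000010000100010101 in binary

10001000111101000010000100010101


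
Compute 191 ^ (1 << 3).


191 ^ (1 << 3) = 191 ^ 8 = 183

183


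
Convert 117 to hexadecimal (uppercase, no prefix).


117 = 75 hex

75


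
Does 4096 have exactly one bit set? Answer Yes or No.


0b1000000000000. Only one bit set => Yes

Yes


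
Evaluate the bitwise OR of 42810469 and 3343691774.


0b10100011010011110001100101 | 0b11000111010011001010111111111110 = 0b11000111110011011011111111111111 = 3352150015

3352150015


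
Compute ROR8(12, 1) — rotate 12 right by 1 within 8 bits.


Rotate 0b1100 right by 1 (8-bit) = 0b110 = 6

6


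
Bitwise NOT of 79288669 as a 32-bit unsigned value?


~0b100101110011101100101011101 = 0b11111011010001100010011010100010 = 4215678626 (32-bit unsigned)

4215678626


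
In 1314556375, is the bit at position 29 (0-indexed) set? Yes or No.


0b1001110010110101000100111010111, bit 29 = 0. No

No


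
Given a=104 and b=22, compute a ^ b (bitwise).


104 ^ 22 = 126

126


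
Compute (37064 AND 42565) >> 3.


Step 1: 37064 & 42565 = 32832
Step 2: 32832 >> 3 = 4104

4104


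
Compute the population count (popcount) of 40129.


0b1001110011000001 has 7 set bits

7


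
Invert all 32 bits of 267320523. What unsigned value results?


267320523 ^ 4294967295 = 4027646772

4027646772


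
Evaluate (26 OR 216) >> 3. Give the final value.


Step 1: 26 | 216 = 218
Step 2: 218 >> 3 = 27

27


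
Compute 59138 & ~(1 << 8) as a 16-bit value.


59138 & ~(1 << 8) = 58882

58882


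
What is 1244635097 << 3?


0b1001010001011111001111111011001 << 3 = 0b1001010001011111001111111011001000 = 9957080776

9957080776


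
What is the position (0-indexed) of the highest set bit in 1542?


0b11000000110. Highest set bit at position 10

10


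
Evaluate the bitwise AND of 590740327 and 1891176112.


0b100011001101011111101101100111 & 0b1110000101110010000111010110000 = 0b100000001100010000101000100000 = 540084768

540084768


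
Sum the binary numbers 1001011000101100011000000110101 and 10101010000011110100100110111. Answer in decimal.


1001011000101100011000000110101 + 10101010000011110100100110111 = 1100000010110000001100101101100 = 1616386412

1616386412


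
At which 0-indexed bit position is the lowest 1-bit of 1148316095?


0b1000100011100011110100110111111. Lowest set bit at position 0

0


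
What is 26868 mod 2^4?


26868 & 15 = 4

4


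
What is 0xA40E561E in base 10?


A40E561E hex = 2752402974 decimal

2752402974


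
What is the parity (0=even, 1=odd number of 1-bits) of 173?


0b10101101 has 5 ones => parity 1

1


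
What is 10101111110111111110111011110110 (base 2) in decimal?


10101111110111111110111011110110 in decimal = 2950688502

2950688502


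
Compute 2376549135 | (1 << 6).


2376549135 | (1 << 6) = 2376549135 | 64 = 2376549199

2376549199


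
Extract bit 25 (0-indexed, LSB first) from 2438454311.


0b10010001010101111101110000100111, position 25 = 0

0


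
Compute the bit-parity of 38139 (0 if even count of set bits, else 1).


0b1001010011111011 has 10 ones => parity 0

0


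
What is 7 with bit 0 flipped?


7 ^ (1 << 0) = 7 ^ 1 = 6

6


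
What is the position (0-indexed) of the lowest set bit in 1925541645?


0b1110010110001010110111100001101. Lowest set bit at position 0

0


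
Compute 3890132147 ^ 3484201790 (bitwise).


0b11100111110111101011010010110011 ^ 0b11001111101011001011001100111110 = 0b101000011100100000011110001101 = 678561677

678561677


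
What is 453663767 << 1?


0b11011000010100101110000010111 << 1 = 0b110110000101001011100000101110 = 907327534

907327534


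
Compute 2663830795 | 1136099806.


0b10011110110001101101010100001011 | 0b1000011101101111000000111011110 = 0b11011111111101111101010111011111 = 3757561311

3757561311


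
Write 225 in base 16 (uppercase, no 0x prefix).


225 = E1 hex

E1


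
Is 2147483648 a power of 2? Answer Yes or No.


0b10000000000000000000000000000000. Only one bit set => Yes

Yes


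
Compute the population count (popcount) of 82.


0b1010010 has 3 set bits

3


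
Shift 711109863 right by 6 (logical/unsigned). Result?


0b101010011000101010110011100111 >> 6 = 0b101010011000101010110011 = 11111091

11111091


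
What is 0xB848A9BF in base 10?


B848A9BF hex = 3091769791 decimal

3091769791


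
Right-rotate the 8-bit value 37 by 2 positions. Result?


Rotate 0b100101 right by 2 (8-bit) = 0b1001001 = 73

73


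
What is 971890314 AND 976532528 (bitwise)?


0b111001111011011101111010001010 & 0b111010001101001011010000110000 = 0b111000001001001001010000000000 = 941921280

941921280


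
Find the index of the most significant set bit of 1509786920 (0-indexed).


0b1011001111111011000010100101000. Highest set bit at position 30

30


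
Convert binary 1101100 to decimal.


1101100 in decimal = 108

108


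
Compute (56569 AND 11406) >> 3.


Step 1: 56569 & 11406 = 3208
Step 2: 3208 >> 3 = 401

401


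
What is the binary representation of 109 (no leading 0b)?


109 = 1101101 in binary

1101101


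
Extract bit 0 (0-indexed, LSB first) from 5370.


0b1010011111010, position 0 = 0

0


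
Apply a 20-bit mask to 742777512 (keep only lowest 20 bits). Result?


742777512 & 1048575 = 385704

385704


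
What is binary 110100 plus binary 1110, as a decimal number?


110100 + 1110 = 1000010 = 66

66


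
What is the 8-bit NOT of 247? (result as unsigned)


~0b11110111 = 0b1000 = 8 (8-bit unsigned)

8


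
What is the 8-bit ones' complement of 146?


146 ^ 255 = 109

109


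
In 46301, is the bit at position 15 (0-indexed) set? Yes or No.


0b1011010011011101, bit 15 = 1. Yes

Yes


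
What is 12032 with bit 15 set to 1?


12032 | (1 << 15) = 12032 | 32768 = 44800

44800


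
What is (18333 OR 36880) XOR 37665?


Step 1: 18333 | 36880 = 55197
Step 2: 55197 ^ 37665 = 17596

17596


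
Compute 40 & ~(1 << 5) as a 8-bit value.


40 & ~(1 << 5) = 8

8


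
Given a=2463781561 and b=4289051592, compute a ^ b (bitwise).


2463781561 ^ 4289051592 = 1837099377

1837099377


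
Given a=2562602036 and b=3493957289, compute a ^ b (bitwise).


2562602036 ^ 3493957289 = 1224719005

1224719005


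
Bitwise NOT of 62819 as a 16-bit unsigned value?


~0b1111010101100011 = 0b101010011100 = 2716 (16-bit unsigned)

2716


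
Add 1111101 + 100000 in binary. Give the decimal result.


1111101 + 100000 = 10011101 = 157

157


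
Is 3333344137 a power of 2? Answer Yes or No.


0b11000110101011101100101110001001. Multiple bits set => No

No


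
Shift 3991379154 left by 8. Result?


0b11101101111001111001110011010010 << 8 = 0b1110110111100111100111001101001000000000 = 1021793063424

1021793063424


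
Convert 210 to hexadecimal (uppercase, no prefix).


210 = D2 hex

D2


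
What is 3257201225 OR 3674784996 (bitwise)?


0b11000010001001001111001001001001 | 0b11011011000010001100010011100100 = 0b11011011001011001111011011101101 = 3677157101

3677157101


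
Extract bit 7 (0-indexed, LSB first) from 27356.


0b110101011011100, position 7 = 1

1


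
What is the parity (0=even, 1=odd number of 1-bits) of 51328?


0b1100100010000000 has 4 ones => parity 0

0


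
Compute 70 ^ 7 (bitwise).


0b1000110 ^ 0b111 = 0b1000001 = 65

65


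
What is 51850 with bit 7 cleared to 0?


51850 & ~(1 << 7) = 51722

51722


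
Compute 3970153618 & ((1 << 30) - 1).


3970153618 & 1073741823 = 748928146

748928146


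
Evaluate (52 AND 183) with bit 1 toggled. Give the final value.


Step 1: 52 & 183 = 52
Step 2: 52 ^ (1 << 1) = 52 ^ 2 = 54

54


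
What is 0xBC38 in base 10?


BC38 hex = 48184 decimal

48184


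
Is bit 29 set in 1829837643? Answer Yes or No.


0b1101101000100010001101101001011, bit 29 = 1. Yes

Yes


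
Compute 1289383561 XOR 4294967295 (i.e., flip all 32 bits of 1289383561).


1289383561 ^ 4294967295 = 3005583734

3005583734


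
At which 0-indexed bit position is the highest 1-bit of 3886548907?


0b11100111101010000000011110101011. Highest set bit at position 31

31


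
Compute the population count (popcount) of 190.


0b10111110 has 6 set bits

6


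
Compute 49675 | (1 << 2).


49675 | (1 << 2) = 49675 | 4 = 49679

49679


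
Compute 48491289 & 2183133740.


0b10111000111110101100011001 & 0b10000010000111111111101000101100 = 0b10000000111110101000001000 = 33810952

33810952


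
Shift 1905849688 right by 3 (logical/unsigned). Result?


0b1110001100110001111010101011000 >> 3 = 0b1110001100110001111010101011 = 238231211

238231211


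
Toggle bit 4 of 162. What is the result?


162 ^ (1 << 4) = 162 ^ 16 = 178

178


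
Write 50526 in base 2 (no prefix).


50526 = 1100010101011110 in binary

1100010101011110


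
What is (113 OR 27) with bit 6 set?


Step 1: 113 | 27 = 123
Step 2: 123 | (1 << 6) = 123 | 64 = 123

123


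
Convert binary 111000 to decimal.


111000 in decimal = 56

56


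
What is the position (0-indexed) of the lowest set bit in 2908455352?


0b10101101010110111000000110111000. Lowest set bit at position 3

3


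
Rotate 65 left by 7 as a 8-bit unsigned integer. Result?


Rotate 0b1000001 left by 7 (8-bit) = 0b10100000 = 160

160


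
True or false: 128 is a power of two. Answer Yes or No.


0b10000000. Only one bit set => Yes

Yes


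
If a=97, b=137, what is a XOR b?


97 ^ 137 = 232

232


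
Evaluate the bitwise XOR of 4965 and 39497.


0b1001101100101 ^ 0b1001101001001001 = 0b1000100100101100 = 35116

35116


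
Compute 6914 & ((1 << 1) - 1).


6914 & 1 = 0

0


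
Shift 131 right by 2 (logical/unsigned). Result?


0b10000011 >> 2 = 0b100000 = 32

32


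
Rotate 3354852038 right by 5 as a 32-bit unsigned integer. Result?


Rotate 0b11000111111101101111101011000110 right by 5 (32-bit) = 0b110110001111111011011111010110 = 910145494

910145494


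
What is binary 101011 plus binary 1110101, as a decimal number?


101011 + 1110101 = 10100000 = 160

160


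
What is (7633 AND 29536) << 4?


Step 1: 7633 & 29536 = 4416
Step 2: 4416 << 4 = 70656

70656


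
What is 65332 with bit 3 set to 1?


65332 | (1 << 3) = 65332 | 8 = 65340

65340


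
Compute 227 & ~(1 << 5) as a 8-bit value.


227 & ~(1 << 5) = 195

195


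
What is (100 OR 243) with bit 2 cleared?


Step 1: 100 | 243 = 247
Step 2: 247 & ~(1 << 2) = 243

243


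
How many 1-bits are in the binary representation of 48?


0b110000 has 2 set bits

2


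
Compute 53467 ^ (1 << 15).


53467 ^ (1 << 15) = 53467 ^ 32768 = 20699

20699


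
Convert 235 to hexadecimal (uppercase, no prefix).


235 = EB hex

EB


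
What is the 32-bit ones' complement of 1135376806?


1135376806 ^ 4294967295 = 3159590489

3159590489


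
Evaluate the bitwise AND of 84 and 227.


0b1010100 & 0b11100011 = 0b1000000 = 64

64


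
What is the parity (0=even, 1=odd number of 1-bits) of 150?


0b10010110 has 4 ones => parity 0

0


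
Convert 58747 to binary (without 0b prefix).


58747 = 1110010101111011 in binary

1110010101111011


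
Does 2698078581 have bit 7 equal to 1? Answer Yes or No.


0b10100000110100010110100101110101, bit 7 = 0. No

No


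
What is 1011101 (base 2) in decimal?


1011101 in decimal = 93

93


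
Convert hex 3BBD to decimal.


3BBD hex = 15293 decimal

15293


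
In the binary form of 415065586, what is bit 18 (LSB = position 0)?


0b11000101111010110010111110010, position 18 = 1

1


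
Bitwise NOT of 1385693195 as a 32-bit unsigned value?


~0b1010010100110000000000000001011 = 0b10101101011001111111111111110100 = 2909274100 (32-bit unsigned)

2909274100


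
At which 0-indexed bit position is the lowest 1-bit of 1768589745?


0b1101001011010101000100110110001. Lowest set bit at position 0

0


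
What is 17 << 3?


0b10001 << 3 = 0b10001000 = 136

136


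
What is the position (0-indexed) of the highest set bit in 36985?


0b1001000001111001. Highest set bit at position 15

15


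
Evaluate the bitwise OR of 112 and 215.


0b1110000 | 0b11010111 = 0b11110111 = 247

247


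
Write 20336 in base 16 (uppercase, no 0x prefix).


20336 = 4F70 hex

4F70


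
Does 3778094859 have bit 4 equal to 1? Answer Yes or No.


0b11100001001100010010011100001011, bit 4 = 0. No

No


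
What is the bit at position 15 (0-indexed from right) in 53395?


0b1101000010010011, position 15 = 1

1


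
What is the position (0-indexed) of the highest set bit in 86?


0b1010110. Highest set bit at position 6

6


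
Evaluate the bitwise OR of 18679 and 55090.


0b100100011110111 | 0b1101011100110010 = 0b1101111111110111 = 57335

57335


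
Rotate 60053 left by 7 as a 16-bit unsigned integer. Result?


Rotate 0b1110101010010101 left by 7 (16-bit) = 0b100101011110101 = 19189

19189


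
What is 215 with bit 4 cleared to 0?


215 & ~(1 << 4) = 199

199


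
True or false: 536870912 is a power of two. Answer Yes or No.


0b100000000000000000000000000000. Only one bit set => Yes

Yes


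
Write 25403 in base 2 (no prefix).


25403 = 110001100111011 in binary

110001100111011


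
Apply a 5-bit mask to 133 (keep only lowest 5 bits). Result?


133 & 31 = 5

5


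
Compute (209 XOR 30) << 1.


Step 1: 209 ^ 30 = 207
Step 2: 207 << 1 = 414

414


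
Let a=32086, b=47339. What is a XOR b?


32086 ^ 47339 = 50621

50621


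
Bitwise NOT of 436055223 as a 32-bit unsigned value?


~0b11001111111011010110010110111 = 0b11100110000000100101001101001000 = 3858912072 (32-bit unsigned)

3858912072


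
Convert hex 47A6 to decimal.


47A6 hex = 18342 decimal

18342


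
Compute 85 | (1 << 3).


85 | (1 << 3) = 85 | 8 = 93

93


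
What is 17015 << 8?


0b100001001110111 << 8 = 0b10000100111011100000000 = 4355840

4355840


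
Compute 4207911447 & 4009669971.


0b11111010110011111010001000010111 & 0b11101110111111101011010101010011 = 0b11101010110011101010000000010011 = 3939409939

3939409939


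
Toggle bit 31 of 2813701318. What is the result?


2813701318 ^ (1 << 31) = 2813701318 ^ 2147483648 = 666217670

666217670


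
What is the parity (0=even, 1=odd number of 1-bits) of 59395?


0b1110100000000011 has 6 ones => parity 0

0


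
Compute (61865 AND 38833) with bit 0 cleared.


Step 1: 61865 & 38833 = 37281
Step 2: 37281 & ~(1 << 0) = 37280

37280


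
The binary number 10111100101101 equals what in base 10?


10111100101101 in decimal = 12077

12077


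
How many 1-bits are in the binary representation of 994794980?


0b111011010010110101110111100100 has 18 set bits

18


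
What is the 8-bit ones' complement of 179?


179 ^ 255 = 76

76


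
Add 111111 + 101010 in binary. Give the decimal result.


111111 + 101010 = 1101001 = 105

105


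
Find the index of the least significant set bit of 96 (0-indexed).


0b1100000. Lowest set bit at position 5

5


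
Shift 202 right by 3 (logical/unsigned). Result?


0b11001010 >> 3 = 0b11001 = 25

25


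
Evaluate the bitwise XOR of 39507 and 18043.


0b1001101001010011 ^ 0b100011001111011 = 0b1101110000101000 = 56360

56360


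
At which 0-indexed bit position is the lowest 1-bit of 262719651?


0b1111101010001100100010100011. Lowest set bit at position 0

0


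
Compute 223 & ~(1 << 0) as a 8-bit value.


223 & ~(1 << 0) = 222

222


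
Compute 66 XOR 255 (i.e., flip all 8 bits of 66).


66 ^ 255 = 189

189


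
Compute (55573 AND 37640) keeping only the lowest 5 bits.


Step 1: 55573 & 37640 = 37120
Step 2: 37120 & 31 = 0

0


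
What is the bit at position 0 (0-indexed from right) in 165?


0b10100101, position 0 = 1

1


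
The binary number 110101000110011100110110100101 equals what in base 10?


110101000110011100110110100101 in decimal = 890883493

890883493


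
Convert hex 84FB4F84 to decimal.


84FB4F84 hex = 2231062404 decimal

2231062404


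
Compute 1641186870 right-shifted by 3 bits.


0b1100001110100101000011000110110 >> 3 = 0b1100001110100101000011000110 = 205148358

205148358


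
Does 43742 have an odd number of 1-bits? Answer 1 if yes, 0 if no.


0b1010101011011110 has 10 ones => parity 0

0


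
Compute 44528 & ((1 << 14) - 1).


44528 & 16383 = 11760

11760


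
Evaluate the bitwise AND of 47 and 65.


0b101111 & 0b1000001 = 0b1 = 1

1


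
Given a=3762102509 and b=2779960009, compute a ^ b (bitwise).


3762102509 ^ 2779960009 = 1167061540

1167061540


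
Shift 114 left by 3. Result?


0b1110010 << 3 = 0b1110010000 = 912

912


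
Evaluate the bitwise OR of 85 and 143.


0b1010101 | 0b10001111 = 0b11011111 = 223

223


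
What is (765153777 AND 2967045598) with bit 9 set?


Step 1: 765153777 & 2967045598 = 546898384
Step 2: 546898384 | (1 << 9) = 546898384 | 512 = 546898896

546898896


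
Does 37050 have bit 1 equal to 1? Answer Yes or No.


0b1001000010111010, bit 1 = 1. Yes

Yes


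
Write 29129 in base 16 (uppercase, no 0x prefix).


29129 = 71C9 hex

71C9


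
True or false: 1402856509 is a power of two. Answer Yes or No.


0b1010011100111011110010000111101. Multiple bits set => No

No


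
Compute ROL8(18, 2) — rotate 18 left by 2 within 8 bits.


Rotate 0b10010 left by 2 (8-bit) = 0b1001000 = 72

72


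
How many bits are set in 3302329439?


0b11000100110101011000110001011111 has 17 set bits

17


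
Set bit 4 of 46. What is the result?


46 | (1 << 4) = 46 | 16 = 62

62


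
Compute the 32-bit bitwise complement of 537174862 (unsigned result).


~0b100000000001001010001101001110 = 0b11011111111110110101110010110001 = 3757792433 (32-bit unsigned)

3757792433


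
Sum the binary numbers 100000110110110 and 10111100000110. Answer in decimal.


100000110110110 + 10111100000110 = 111000010111100 = 28860

28860


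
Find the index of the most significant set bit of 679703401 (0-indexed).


0b101000100000110111001101101001. Highest set bit at position 29

29


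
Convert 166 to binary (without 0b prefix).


166 = 10100110 in binary

10100110


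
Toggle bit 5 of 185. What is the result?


185 ^ (1 << 5) = 185 ^ 32 = 153

153


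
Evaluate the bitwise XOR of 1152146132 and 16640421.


0b1000100101011000101101011010100 ^ 0b111111011110100110100101 = 0b1000100010100011011001101110001 = 1146205041

1146205041


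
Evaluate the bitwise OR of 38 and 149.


0b100110 | 0b10010101 = 0b10110111 = 183

183


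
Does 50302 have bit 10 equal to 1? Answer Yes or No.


0b1100010001111110, bit 10 = 1. Yes

Yes


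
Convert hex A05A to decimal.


A05A hex = 41050 decimal

41050


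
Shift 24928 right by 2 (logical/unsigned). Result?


0b110000101100000 >> 2 = 0b1100001011000 = 6232

6232


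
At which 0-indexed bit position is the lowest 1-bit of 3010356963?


0b10110011011011100110011011100011. Lowest set bit at position 0

0


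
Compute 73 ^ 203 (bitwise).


0b1001001 ^ 0b11001011 = 0b10000010 = 130

130


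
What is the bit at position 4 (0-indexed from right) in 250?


0b11111010, position 4 = 1

1


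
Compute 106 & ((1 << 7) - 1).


106 & 127 = 106

106


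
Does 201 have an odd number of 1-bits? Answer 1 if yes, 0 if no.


0b11001001 has 4 ones => parity 0

0


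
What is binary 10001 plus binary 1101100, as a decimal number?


10001 + 1101100 = 1111101 = 125

125


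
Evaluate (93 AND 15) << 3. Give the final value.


Step 1: 93 & 15 = 13
Step 2: 13 << 3 = 104

104


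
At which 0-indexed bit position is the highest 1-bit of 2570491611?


0b10011001001101101001011011011011. Highest set bit at position 31

31


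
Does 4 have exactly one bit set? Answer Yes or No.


0b100. Only one bit set => Yes

Yes


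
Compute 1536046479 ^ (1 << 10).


1536046479 ^ (1 << 10) = 1536046479 ^ 1024 = 1536045455

1536045455


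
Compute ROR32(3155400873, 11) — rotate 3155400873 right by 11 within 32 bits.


Rotate 0b10111100000100111001100010101001 right by 11 (32-bit) = 0b10101001101111000001001110011 = 355959411

355959411


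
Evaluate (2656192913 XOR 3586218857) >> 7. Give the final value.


Step 1: 2656192913 ^ 3586218857 = 1267929848
Step 2: 1267929848 >> 7 = 9905701

9905701


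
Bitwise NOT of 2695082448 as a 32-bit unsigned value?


~0b10100000101000111011000111010000 = 0b1011111010111000100111000101111 = 1599884847 (32-bit unsigned)

1599884847


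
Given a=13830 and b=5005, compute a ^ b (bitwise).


13830 ^ 5005 = 9611

9611


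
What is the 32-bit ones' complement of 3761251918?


3761251918 ^ 4294967295 = 533715377

533715377


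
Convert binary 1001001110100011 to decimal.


1001001110100011 in decimal = 37795

37795


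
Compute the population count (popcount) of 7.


0b111 has 3 set bits

3


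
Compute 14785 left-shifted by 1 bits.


0b11100111000001 << 1 = 0b111001110000010 = 29570

29570


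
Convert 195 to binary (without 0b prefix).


195 = 11000011 in binary

11000011


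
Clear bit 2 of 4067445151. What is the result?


4067445151 & ~(1 << 2) = 4067445147

4067445147


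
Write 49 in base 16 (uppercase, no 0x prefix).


49 = 31 hex

31


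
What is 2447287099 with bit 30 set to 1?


2447287099 | (1 << 30) = 2447287099 | 1073741824 = 3521028923

3521028923


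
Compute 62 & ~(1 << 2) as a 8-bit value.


62 & ~(1 << 2) = 58

58


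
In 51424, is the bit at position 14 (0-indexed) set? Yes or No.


0b1100100011100000, bit 14 = 1. Yes

Yes


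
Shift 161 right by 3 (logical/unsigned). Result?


0b10100001 >> 3 = 0b10100 = 20

20


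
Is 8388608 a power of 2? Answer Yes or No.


0b100000000000000000000000. Only one bit set => Yes

Yes


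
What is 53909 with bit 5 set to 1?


53909 | (1 << 5) = 53909 | 32 = 53941

53941


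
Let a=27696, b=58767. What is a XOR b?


27696 ^ 58767 = 35263

35263


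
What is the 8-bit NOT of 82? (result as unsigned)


~0b1010010 = 0b10101101 = 173 (8-bit unsigned)

173


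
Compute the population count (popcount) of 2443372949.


0b10010001101000101110100110010101 has 15 set bits

15


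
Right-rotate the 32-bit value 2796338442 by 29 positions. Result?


Rotate 0b10100110101011001011110100001010 right by 29 (32-bit) = 0b110101011001011110100001010101 = 895871061

895871061


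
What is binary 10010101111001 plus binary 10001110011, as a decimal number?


10010101111001 + 10001110011 = 10100111101100 = 10732

10732


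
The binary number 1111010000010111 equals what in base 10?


1111010000010111 in decimal = 62487

62487


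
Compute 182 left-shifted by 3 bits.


0b10110110 << 3 = 0b10110110000 = 1456

1456


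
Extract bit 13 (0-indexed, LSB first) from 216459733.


0b1100111001101110100111010101, position 13 = 1

1


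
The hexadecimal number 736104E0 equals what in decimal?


736104E0 hex = 1935738080 decimal

1935738080


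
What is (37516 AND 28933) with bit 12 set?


Step 1: 37516 & 28933 = 4100
Step 2: 4100 | (1 << 12) = 4100 | 4096 = 4100

4100


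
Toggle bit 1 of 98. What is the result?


98 ^ (1 << 1) = 98 ^ 2 = 96

96


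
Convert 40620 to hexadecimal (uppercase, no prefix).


40620 = 9EAC hex

9EAC


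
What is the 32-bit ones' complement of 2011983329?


2011983329 ^ 4294967295 = 2282983966

2282983966


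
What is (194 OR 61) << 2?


Step 1: 194 | 61 = 255
Step 2: 255 << 2 = 1020

1020


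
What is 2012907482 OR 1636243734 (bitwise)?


0b1110111111110101000011111011010 | 0b1100001100001110001100100010110 = 0b1110111111111111001111111011110 = 2013241310

2013241310


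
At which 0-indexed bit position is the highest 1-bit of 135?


0b10000111. Highest set bit at position 7

7


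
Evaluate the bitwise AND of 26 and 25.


0b11010 & 0b11001 = 0b11000 = 24

24


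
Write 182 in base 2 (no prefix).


182 = 10110110 in binary

10110110


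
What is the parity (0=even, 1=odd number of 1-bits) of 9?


0b1001 has 2 ones => parity 0

0


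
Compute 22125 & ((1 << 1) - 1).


22125 & 1 = 1

1


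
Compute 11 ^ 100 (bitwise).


0b1011 ^ 0b1100100 = 0b1101111 = 111

111


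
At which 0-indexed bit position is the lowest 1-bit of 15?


0b1111. Lowest set bit at position 0

0


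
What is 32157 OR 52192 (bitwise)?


0b111110110011101 | 0b1100101111100000 = 0b1111111111111101 = 65533

65533


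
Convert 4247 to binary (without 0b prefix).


4247 = 1000010010111 in binary

1000010010111


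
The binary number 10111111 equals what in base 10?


10111111 in decimal = 191

191


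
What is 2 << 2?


0b10 << 2 = 0b1000 = 8

8


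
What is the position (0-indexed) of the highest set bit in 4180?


0b1000001010100. Highest set bit at position 12

12


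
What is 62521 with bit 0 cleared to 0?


62521 & ~(1 << 0) = 62520

62520


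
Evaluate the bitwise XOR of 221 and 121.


0b11011101 ^ 0b1111001 = 0b10100100 = 164

164


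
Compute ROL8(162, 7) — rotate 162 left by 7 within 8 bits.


Rotate 0b10100010 left by 7 (8-bit) = 0b1010001 = 81

81


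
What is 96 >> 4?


0b1100000 >> 4 = 0b110 = 6

6


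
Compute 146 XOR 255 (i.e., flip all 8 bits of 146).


146 ^ 255 = 109

109


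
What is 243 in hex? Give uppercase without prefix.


243 = F3 hex

F3


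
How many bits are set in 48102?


0b1011101111100110 has 11 set bits

11


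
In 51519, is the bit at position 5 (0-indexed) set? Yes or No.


0b1100100100111111, bit 5 = 1. Yes

Yes


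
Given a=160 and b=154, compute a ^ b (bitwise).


160 ^ 154 = 58

58


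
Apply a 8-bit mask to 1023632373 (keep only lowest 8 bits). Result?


1023632373 & 255 = 245

245


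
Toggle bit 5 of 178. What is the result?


178 ^ (1 << 5) = 178 ^ 32 = 146

146


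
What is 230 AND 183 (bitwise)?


0b11100110 & 0b10110111 = 0b10100110 = 166

166


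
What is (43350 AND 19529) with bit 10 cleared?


Step 1: 43350 & 19529 = 2112
Step 2: 2112 & ~(1 << 10) = 2112

2112


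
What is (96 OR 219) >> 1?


Step 1: 96 | 219 = 251
Step 2: 251 >> 1 = 125

125


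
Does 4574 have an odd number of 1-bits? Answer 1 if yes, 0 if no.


0b1000111011110 has 8 ones => parity 0

0


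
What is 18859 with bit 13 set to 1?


18859 | (1 << 13) = 18859 | 8192 = 27051

27051


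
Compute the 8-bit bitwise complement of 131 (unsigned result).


~0b10000011 = 0b1111100 = 124 (8-bit unsigned)

124


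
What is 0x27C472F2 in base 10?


27C472F2 hex = 667185906 decimal

667185906


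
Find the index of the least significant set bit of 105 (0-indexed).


0b1101001. Lowest set bit at position 0

0


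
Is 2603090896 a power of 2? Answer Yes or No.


0b10011011001010000000001111010000. Multiple bits set => No

No


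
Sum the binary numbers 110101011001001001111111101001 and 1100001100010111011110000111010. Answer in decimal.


110101011001001001111111101001 + 1100001100010111011110000111010 = 10010110111100000101110000100011 = 2532334627

2532334627


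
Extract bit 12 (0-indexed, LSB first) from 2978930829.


0b10110001100011101110000010001101, position 12 = 0

0


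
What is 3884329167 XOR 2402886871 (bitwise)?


0b11100111100001100010100011001111 ^ 0b10001111001110010010010011010111 = 0b1101000101111110000110000011000 = 1757350936

1757350936


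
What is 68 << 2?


0b1000100 << 2 = 0b100010000 = 272

272


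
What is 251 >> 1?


0b11111011 >> 1 = 0b1111101 = 125

125


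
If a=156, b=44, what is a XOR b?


156 ^ 44 = 176

176


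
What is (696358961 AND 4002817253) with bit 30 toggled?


Step 1: 696358961 & 4002817253 = 679477281
Step 2: 679477281 ^ (1 << 30) = 679477281 ^ 1073741824 = 1753219105

1753219105


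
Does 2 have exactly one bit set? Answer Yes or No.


0b10. Only one bit set => Yes

Yes


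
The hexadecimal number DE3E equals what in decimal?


DE3E hex = 56894 decimal

56894


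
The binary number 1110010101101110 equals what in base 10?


1110010101101110 in decimal = 58734

58734


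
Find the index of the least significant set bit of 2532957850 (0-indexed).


0b10010110111110011101111010011010. Lowest set bit at position 1

1


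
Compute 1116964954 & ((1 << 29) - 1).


1116964954 & 536870911 = 43223130

43223130


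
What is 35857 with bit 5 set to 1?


35857 | (1 << 5) = 35857 | 32 = 35889

35889


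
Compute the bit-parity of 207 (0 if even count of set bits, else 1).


0b11001111 has 6 ones => parity 0

0


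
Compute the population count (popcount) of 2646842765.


0b10011101110000111001110110001101 has 18 set bits

18


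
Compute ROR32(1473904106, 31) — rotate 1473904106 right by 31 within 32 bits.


Rotate 0b1010111110110011111110111101010 right by 31 (32-bit) = 0b10101111101100111111101111010100 = 2947808212

2947808212


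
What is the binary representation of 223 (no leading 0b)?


223 = 11011111 in binary

11011111


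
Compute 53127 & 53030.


0b1100111110000111 & 0b1100111100100110 = 0b1100111100000110 = 52998

52998


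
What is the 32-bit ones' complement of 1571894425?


1571894425 ^ 4294967295 = 2723072870

2723072870


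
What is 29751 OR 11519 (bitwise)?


0b111010000110111 | 0b10110011111111 = 0b111110011111111 = 31999

31999


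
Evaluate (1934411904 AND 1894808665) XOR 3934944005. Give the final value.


Step 1: 1934411904 & 1894808665 = 1883260928
Step 2: 1883260928 ^ 3934944005 = 2596942597

2596942597


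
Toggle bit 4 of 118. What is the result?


118 ^ (1 << 4) = 118 ^ 16 = 102

102


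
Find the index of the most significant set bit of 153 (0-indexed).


0b10011001. Highest set bit at position 7

7


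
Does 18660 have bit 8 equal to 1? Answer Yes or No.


0b100100011100100, bit 8 = 0. No

No


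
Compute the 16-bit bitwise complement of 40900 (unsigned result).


~0b1001111111000100 = 0b110000000111011 = 24635 (16-bit unsigned)

24635


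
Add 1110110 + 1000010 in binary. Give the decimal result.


1110110 + 1000010 = 10111000 = 184

184


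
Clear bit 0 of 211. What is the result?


211 & ~(1 << 0) = 210

210


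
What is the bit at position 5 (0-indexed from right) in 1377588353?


0b1010010000111000101010010000001, position 5 = 0

0


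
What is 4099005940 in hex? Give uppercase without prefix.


4099005940 = F451DDF4 hex

F451DDF4


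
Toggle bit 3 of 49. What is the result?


49 ^ (1 << 3) = 49 ^ 8 = 57

57


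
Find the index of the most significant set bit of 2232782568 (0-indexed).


0b10000101000101011000111011101000. Highest set bit at position 31

31


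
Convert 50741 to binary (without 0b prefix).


50741 = 1100011000110101 in binary

1100011000110101


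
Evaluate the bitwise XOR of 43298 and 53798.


0b1010100100100010 ^ 0b1101001000100110 = 0b111101100000100 = 31492

31492


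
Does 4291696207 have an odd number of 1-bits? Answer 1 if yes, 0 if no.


0b11111111110011100001011001001111 has 21 ones => parity 1

1


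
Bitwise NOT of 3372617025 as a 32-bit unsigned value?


~0b11001001000001100000110101000001 = 0b110110111110011111001010111110 = 922350270 (32-bit unsigned)

922350270


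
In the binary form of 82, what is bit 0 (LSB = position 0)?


0b1010010, position 0 = 0

0


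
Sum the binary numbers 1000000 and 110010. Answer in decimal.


1000000 + 110010 = 1110010 = 114

114


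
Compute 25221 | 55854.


0b110001010000101 | 0b1101101000101110 = 0b1111101010101111 = 64175

64175


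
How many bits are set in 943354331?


0b111000001110100111000111011011 has 17 set bits

17


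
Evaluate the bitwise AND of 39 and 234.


0b100111 & 0b11101010 = 0b100010 = 34

34


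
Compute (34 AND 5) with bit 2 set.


Step 1: 34 & 5 = 0
Step 2: 0 | (1 << 2) = 0 | 4 = 4

4


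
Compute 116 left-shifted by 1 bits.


0b1110100 << 1 = 0b11101000 = 232

232


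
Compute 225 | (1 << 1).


225 | (1 << 1) = 225 | 2 = 227

227


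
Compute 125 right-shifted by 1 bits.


0b1111101 >> 1 = 0b111110 = 62

62


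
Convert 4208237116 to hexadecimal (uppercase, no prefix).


4208237116 = FAD49A3C hex

FAD49A3C


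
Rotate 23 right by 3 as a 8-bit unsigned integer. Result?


Rotate 0b10111 right by 3 (8-bit) = 0b11100010 = 226

226


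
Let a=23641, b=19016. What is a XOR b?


23641 ^ 19016 = 5649

5649


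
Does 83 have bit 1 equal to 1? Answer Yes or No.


0b1010011, bit 1 = 1. Yes

Yes


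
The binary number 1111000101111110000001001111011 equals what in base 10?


1111000101111110000001001111011 in decimal = 2025783931

2025783931


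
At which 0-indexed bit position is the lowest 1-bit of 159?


0b10011111. Lowest set bit at position 0

0


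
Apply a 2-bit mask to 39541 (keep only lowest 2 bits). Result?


39541 & 3 = 1

1


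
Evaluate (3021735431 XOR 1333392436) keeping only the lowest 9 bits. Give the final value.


Step 1: 3021735431 ^ 1333392436 = 4217762355
Step 2: 4217762355 & 511 = 51

51


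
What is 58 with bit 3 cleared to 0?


58 & ~(1 << 3) = 50

50


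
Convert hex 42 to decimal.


42 hex = 66 decimal

66


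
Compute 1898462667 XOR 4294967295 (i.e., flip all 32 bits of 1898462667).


1898462667 ^ 4294967295 = 2396504628

2396504628


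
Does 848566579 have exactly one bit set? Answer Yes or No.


0b110010100101000001100100110011. Multiple bits set => No

No


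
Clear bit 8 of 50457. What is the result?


50457 & ~(1 << 8) = 50201

50201


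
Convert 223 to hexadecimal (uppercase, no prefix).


223 = DF hex

DF


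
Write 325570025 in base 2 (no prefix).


325570025 = 10011011001111100110111101001 in binary

10011011001111100110111101001


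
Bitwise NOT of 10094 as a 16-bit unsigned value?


~0b10011101101110 = 0b1101100010010001 = 55441 (16-bit unsigned)

55441


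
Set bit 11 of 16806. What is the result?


16806 | (1 << 11) = 16806 | 2048 = 18854

18854


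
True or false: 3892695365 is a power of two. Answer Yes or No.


0b11101000000001011101000101000101. Multiple bits set => No

No


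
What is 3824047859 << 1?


0b11100011111011100101011011110011 << 1 = 0b111000111110111001010110111100110 = 7648095718

7648095718


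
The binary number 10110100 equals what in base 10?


10110100 in decimal = 180

180
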